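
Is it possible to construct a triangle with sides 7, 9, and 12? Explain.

For three segments to close into a triangle, no single side can be as long as the other two combined.
The longest side is 12, and 7 + 9 = 16 > 12.
A triangle can be formed.

Yes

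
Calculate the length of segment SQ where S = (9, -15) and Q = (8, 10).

d = sqrt((-1)^2 + (25)^2) = sqrt(626)

sqrt(626)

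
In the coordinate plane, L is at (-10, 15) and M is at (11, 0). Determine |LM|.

d = sqrt((11 - -10)^2 + (0 - 15)^2)
d = sqrt(21^2 + -15^2)
d = sqrt(441 + 225)
d = sqrt(666) = 3*sqrt(74)

3*sqrt(74)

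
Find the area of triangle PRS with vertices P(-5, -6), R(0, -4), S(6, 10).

The Shoelace formula computes the area from vertex coordinates by summing cross products.
For vertices (-5,-6), (0,-4), (6,10):
Signed sum = -5*-4 - 0*-6 + 0*10 - 6*-4 + 6*-6 - -5*10
= 20 + 24 + 14 = 58
Area = (1/2)|58| = 29.

29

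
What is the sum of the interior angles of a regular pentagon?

The sum of interior angles of an n-sided polygon is (n - 2) * 180.
For n = 5: (5 - 2) * 180 = 3 * 180 = 540 degrees.

540 degrees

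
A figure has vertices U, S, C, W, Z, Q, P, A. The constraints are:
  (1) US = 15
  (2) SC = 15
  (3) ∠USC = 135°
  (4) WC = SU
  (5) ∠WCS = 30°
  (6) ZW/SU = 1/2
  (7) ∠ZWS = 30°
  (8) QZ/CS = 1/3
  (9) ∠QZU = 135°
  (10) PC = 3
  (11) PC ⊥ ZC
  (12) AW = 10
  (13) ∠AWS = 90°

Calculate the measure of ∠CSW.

From the given relations: WC = SU = 15.
Step 1: By the law of cosines on triangle SCW: SW² = 15² + 15² − 2·15·15·cos(30°) = 60.29, so SW ≈ 7.76.
Step 2: By the inverse law of cosines on triangle CSW: cos(∠CSW) = (15² + 7.76² − 15²) / (2·15·7.76) = 60.29/232.94 = 0.2588, so ∠CSW = 75°.

Therefore, the measure of angle ∠CSW = 75°.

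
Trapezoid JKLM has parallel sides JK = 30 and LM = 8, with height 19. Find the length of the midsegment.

The midsegment (median) of a trapezoid connects the midpoints of the non-parallel sides.
Its length is the average of the two bases: (30 + 8) / 2 = 19.

19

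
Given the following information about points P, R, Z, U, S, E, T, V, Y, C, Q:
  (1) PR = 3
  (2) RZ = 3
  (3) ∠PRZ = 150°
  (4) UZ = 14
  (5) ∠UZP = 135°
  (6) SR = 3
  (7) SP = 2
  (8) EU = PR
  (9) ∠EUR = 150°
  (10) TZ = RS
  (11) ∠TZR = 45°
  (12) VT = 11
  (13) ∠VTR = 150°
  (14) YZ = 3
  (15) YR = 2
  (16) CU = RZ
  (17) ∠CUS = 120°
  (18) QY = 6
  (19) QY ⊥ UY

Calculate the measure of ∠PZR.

Step 1: By the law of cosines on triangle ZRP: ZP² = 3² + 3² − 2·3·3·cos(150°) = 33.59, so ZP ≈ 5.8.
Step 2: By the inverse law of cosines on triangle PZR: cos(∠PZR) = (5.8² + 3² − 3²) / (2·5.8·3) = 33.59/34.77 = 0.9659, so ∠PZR = 15°.

Therefore, the measure of angle ∠PZR = 15°.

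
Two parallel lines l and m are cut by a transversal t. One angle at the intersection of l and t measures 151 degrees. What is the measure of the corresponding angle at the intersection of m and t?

When a transversal crosses parallel lines, angles in the same position at each intersection are called corresponding angles.
These are always equal, so the answer is 151 degrees.

151 degrees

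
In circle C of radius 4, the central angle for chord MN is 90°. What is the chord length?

Drop a perpendicular from the center to the chord, bisecting both the chord and the central angle.
Each half-chord = r sin(θ/2) = 4 sin(45°).
The full chord = 2 × 4 × sin(45°) = 4*sqrt(2).

4*sqrt(2)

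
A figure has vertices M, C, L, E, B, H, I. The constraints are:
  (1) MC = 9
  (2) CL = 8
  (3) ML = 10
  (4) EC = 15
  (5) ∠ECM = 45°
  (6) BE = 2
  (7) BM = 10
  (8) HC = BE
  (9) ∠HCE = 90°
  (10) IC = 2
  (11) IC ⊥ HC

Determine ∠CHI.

From the given relations: HC = BE = 2.
Step 1: By the law of cosines on triangle HCI: HI² = 2² + 2² − 2·2·2·cos(90°) = 8, so HI = 2·√2.
Step 2: By the inverse law of cosines on triangle CHI: cos(∠CHI) = (2² + (2·√2)² − 2²) / (2·2·2·√2) = 8/11.31 = 0.7071, so ∠CHI = 45°.

Therefore, the measure of angle ∠CHI = 45°.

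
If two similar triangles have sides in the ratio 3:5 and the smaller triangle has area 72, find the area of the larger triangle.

Area ratio = (3/5)^2 = 9/25. Area of the larger triangle = 72 * 25/9 = 200.

200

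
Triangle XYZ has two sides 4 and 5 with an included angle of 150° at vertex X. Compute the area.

When two sides and the included angle are known, the area formula is (1/2)ab sin(C).
The height from one side to the opposite vertex is 5 sin(150°) = 5/2.
Area = (1/2) * 4 * 5/2 = 5.

5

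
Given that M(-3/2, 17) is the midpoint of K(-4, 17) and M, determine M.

Using the midpoint formula: M = ((x1 + x2)/2, (y1 + y2)/2)
We know M = (-3/2, 17) and K = (-4, 17)
For x: -3/2 = (-4 + x2)/2, so x2 = 2*-3/2 - -4 = 1
For y: 17 = (17 + y2)/2, so y2 = 2*17 - 17 = 17
M = (1, 17)

(1, 17)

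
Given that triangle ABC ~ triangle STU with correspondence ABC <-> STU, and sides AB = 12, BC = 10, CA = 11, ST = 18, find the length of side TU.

Similar triangles have proportional sides. Setting up the proportion:
ST / AB = TU / BC
18 / 12 = TU / 10
TU = 10 * 18 / 12 = 15.

15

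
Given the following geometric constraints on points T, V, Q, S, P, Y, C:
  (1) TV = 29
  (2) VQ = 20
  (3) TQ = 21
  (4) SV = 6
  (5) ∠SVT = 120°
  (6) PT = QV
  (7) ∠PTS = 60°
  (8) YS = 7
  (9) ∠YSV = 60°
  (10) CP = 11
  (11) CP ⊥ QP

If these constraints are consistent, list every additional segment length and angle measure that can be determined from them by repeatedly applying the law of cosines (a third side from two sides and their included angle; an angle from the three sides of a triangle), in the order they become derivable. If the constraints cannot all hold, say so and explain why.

The constraints are consistent. Derivable facts, in order:
After 1 step:
- TS ≈ 32.42
- VY = √43
- ∠QTV = 43.6°
- ∠QVT = 46.4°
- ∠TQV = 90°
After 2 steps:
- SP ≈ 28.33
- ∠STV = 9.22°
- ∠SVY = 67.59°
- ∠SYV = 52.41°
- ∠TSV = 50.78°
After 3 steps:
- ∠PST = 37.69°
- ∠SPT = 82.31°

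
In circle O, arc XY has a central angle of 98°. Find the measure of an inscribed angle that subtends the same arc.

By the inscribed angle theorem, the inscribed angle is half the central angle.
Inscribed angle = 98° / 2 = 49°

49°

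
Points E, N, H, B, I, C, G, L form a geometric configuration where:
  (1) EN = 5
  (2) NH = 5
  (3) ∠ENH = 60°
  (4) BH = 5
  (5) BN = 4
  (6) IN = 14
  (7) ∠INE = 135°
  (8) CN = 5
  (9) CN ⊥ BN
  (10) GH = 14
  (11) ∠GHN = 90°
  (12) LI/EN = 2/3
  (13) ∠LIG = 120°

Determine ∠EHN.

Step 1: By the law of cosines on triangle HNE: HE² = 5² + 5² − 2·5·5·cos(60°) = 25, so HE = 5.
Step 2: By the inverse law of cosines on triangle EHN: cos(∠EHN) = (5² + 5² − 5²) / (2·5·5) = 25/50 = 0.5, so ∠EHN = 60°.

Therefore, the measure of angle ∠EHN = 60°.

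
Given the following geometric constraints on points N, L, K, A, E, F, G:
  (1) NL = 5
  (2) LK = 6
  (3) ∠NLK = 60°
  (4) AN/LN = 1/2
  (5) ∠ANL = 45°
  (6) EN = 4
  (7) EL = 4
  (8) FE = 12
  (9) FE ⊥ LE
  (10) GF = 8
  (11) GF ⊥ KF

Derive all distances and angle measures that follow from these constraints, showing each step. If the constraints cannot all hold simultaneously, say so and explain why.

The constraints are consistent.

From the given relations:
  AN = 1/2·LN = 1/2·5 ≈ 2.5

Step 1: From NL = 5, LK = 6, and ∠NLK = 60°, by the law of cosines:
  NK² = NL² + LK² - 2·NL·LK·cos(60°) = 25 + 36 - 30 = 31
  NK = √31

Step 2: From LN = 5, NA = 2.5, and ∠LNA = 45°, by the law of cosines:
  LA² = LN² + NA² - 2·LN·NA·cos(45°) = 25 + 6.25 - 17.68 = 13.57
  LA ≈ 3.68

Step 3: From LE = 4, EF = 12, and ∠LEF = 90°, by the law of cosines:
  LF² = LE² + EF² - 2·LE·EF·cos(90°) = 16 + 144 - 0 = 160
  LF = 4·√10

Step 4: From NE = 4, NL = 5, EL = 4, by the inverse law of cosines:
  cos(∠ENL) = (NE² + NL² - EL²) / (2·NE·NL)
  ∠ENL = 51.32°

Step 5: From LE = 4, LN = 5, EN = 4, by the inverse law of cosines:
  cos(∠ELN) = (LE² + LN² - EN²) / (2·LE·LN)
  ∠ELN = 51.32°

Step 6: From EL = 4, EN = 4, LN = 5, by the inverse law of cosines:
  cos(∠LEN) = (EL² + EN² - LN²) / (2·EL·EN)
  ∠LEN = 77.36°

Step 7: From NK = √31, NL = 5, KL = 6, by the inverse law of cosines:
  cos(∠KNL) = (NK² + NL² - KL²) / (2·NK·NL)
  ∠KNL = 68.95°

Step 8: From LA = 3.68, LN = 5, AN = 2.5, by the inverse law of cosines:
  cos(∠ALN) = (LA² + LN² - AN²) / (2·LA·LN)
  ∠ALN = 28.68°

Step 9: From LE = 4, LF = 4·√10, EF = 12, by the inverse law of cosines:
  cos(∠ELF) = (LE² + LF² - EF²) / (2·LE·LF)
  ∠ELF = 71.57°

Step 10: From KL = 6, KN = √31, LN = 5, by the inverse law of cosines:
  cos(∠LKN) = (KL² + KN² - LN²) / (2·KL·KN)
  ∠LKN = 51.05°

Step 11: From AL = 3.68, AN = 2.5, LN = 5, by the inverse law of cosines:
  cos(∠LAN) = (AL² + AN² - LN²) / (2·AL·AN)
  ∠LAN = 106.32°

Step 12: From FE = 12, FL = 4·√10, EL = 4, by the inverse law of cosines:
  cos(∠EFL) = (FE² + FL² - EL²) / (2·FE·FL)
  ∠EFL = 18.43°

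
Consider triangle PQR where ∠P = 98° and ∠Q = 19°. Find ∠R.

By the triangle angle sum property, the three interior angles of any triangle add up to 180°.
We know angle P = 98° and angle Q = 19°, so their sum is 117°.
Therefore angle R = 180° - 117° = 63°.

63 degrees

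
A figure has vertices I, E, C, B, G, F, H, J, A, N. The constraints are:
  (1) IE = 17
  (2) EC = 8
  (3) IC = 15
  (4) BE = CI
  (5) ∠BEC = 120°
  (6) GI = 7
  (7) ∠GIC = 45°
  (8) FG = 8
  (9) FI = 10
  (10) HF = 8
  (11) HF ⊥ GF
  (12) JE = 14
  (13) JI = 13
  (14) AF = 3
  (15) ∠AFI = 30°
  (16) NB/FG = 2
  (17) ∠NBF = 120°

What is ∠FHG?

Step 1: By the law of cosines on triangle HFG: HG² = 8² + 8² − 2·8·8·cos(90°) = 128, so HG = 8·√2.
Step 2: By the inverse law of cosines on triangle FHG: cos(∠FHG) = (8² + (8·√2)² − 8²) / (2·8·8·√2) = 128/181.02 = 0.7071, so ∠FHG = 45°.

Therefore, the measure of angle ∠FHG = 45°.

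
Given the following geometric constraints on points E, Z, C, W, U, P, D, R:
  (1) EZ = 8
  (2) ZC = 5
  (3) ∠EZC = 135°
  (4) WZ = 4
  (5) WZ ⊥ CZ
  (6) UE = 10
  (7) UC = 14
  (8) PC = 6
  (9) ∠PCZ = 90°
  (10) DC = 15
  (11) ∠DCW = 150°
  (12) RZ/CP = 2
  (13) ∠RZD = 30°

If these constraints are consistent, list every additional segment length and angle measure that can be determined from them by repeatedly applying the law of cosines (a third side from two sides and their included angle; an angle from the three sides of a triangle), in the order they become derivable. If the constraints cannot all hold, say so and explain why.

The constraints are consistent. Derivable facts, in order:
After 1 step:
- CW = √41
- EC ≈ 12.07
- ZP = √61
After 2 steps:
- WD ≈ 20.79
- ∠CEU = 78.15°
- ∠CEZ = 17.04°
- ∠CPZ = 39.81°
- ∠CUE = 57.5°
- ∠CWZ = 51.34°
- ∠CZP = 50.19°
- ∠ECU = 44.35°
- ∠ECZ = 27.96°
- ∠WCZ = 38.66°
After 3 steps:
- ∠CDW = 8.86°
- ∠CWD = 21.14°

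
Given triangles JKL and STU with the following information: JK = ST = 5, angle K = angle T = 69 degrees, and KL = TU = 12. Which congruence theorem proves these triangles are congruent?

The given information matches SAS: Two pairs of corresponding sides and the included angle are equal (Side-Angle-Side).

SAS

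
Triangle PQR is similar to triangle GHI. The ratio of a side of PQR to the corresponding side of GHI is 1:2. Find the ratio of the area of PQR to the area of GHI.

Area ratio = (side ratio)^2 = (1/2)^2 = 1:4.

1:4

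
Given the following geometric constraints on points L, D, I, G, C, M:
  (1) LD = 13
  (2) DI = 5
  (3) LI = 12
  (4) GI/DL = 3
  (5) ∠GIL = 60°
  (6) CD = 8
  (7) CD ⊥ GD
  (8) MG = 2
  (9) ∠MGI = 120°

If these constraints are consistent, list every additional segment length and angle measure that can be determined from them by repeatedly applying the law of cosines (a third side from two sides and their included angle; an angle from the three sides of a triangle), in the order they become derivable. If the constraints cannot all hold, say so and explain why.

The constraints are consistent. Derivable facts, in order:
After 1 step:
- IM ≈ 40.04
- LG = 3·√133
- ∠DIL = 90°
- ∠DLI = 22.62°
- ∠IDL = 67.38°
After 2 steps:
- ∠GIM = 2.48°
- ∠GLI = 102.52°
- ∠GMI = 57.52°
- ∠IGL = 17.48°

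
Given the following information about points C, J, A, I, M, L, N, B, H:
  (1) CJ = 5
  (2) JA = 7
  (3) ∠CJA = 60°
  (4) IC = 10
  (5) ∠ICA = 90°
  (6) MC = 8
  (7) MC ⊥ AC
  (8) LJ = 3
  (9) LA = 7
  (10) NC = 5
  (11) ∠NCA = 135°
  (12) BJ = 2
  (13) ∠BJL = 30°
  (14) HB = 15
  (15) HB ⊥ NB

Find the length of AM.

Step 1: By the law of cosines on triangle CJA: CA² = 5² + 7² − 2·5·7·cos(60°) = 39, so CA = √39.
Step 2: By the law of cosines on triangle ACM: AM² = √39² + 8² − 2·√39·8·cos(90°) = 103, so AM = √103.

Therefore, the length of AM = √103.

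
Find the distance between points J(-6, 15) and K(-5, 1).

d = sqrt((1)^2 + (-14)^2) = sqrt(197)

sqrt(197)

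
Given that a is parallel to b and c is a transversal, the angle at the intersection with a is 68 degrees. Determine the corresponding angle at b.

When a transversal crosses parallel lines, angles in the same position at each intersection are called corresponding angles.
These are always equal, so the answer is 68 degrees.

68 degrees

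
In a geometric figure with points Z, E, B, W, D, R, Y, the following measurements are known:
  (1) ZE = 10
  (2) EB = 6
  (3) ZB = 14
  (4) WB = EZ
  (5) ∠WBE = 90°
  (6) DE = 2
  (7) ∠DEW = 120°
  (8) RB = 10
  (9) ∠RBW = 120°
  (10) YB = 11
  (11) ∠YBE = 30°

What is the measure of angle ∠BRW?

From the given relations: WB = EZ = 10.
Step 1: By the law of cosines on triangle RBW: RW² = 10² + 10² − 2·10·10·cos(120°) = 300, so RW = 10·√3.
Step 2: By the inverse law of cosines on triangle BRW: cos(∠BRW) = (10² + (10·√3)² − 10²) / (2·10·10·√3) = 300/346.41 = 0.866, so ∠BRW = 30°.

Therefore, the measure of angle ∠BRW = 30°.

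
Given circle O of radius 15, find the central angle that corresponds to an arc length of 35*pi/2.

Arc length L = 2πr × θ/360, so θ = 360L / (2πr).
θ = 360 × 35*pi/2 / (2π × 15)
θ = 210°
θ = 210°

210°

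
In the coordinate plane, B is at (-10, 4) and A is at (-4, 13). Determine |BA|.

d = sqrt((6)^2 + (9)^2) = sqrt(117) = 3*sqrt(13)

3*sqrt(13)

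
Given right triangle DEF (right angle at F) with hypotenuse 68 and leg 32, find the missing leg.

By the Pythagorean theorem: EF^2 = DE^2 - DF^2
EF^2 = 68^2 - 32^2 = 4624 - 1024 = 3600
EF = sqrt(3600) = 60

60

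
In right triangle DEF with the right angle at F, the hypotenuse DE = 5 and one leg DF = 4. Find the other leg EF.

Rearranging the Pythagorean theorem to solve for the unknown leg:
leg^2 = hypotenuse^2 - known_leg^2 = 25 - 16 = 9
leg = sqrt(9) = 3.

3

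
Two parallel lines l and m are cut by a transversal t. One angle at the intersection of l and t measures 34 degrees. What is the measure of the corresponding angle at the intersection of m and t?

Corresponding angles are equal: 34 degrees.

34 degrees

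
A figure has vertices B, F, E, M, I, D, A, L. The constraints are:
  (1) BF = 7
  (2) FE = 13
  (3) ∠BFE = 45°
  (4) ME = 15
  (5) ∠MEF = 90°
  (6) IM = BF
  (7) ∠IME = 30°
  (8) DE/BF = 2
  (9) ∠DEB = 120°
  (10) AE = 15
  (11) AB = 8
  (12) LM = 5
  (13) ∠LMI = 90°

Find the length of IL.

From the given relations: IM = BF = 7.
Step 1: By the law of cosines on triangle IML: IL² = 7² + 5² − 2·7·5·cos(90°) = 74, so IL = √74.

Therefore, the length of IL = √74.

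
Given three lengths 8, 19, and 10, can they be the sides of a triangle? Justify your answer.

Check the triangle inequality: 8 + 10 = 18 ≤ 19.
Since the sum of two sides does not exceed the third, no triangle can be formed.

No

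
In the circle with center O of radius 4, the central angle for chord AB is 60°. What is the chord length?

Drop a perpendicular from the center to the chord, bisecting both the chord and the central angle.
Each half-chord = r sin(θ/2) = 4 sin(30°).
The full chord = 2 × 4 × sin(30°) = 4.

4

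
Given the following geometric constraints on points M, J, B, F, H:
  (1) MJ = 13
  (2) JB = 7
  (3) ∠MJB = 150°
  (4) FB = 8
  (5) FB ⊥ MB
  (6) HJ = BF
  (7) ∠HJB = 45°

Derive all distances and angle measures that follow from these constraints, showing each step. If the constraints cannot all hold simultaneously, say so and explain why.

The constraints are consistent.

From the given relations:
  HJ = BF = 8

Step 1: From MJ = 13, JB = 7, and ∠MJB = 150°, by the law of cosines:
  MB² = MJ² + JB² - 2·MJ·JB·cos(150°) = 169 + 49 + 157.6 = 375.6
  MB ≈ 19.38

Step 2: From BJ = 7, JH = 8, and ∠BJH = 45°, by the law of cosines:
  BH² = BJ² + JH² - 2·BJ·JH·cos(45°) = 49 + 64 - 79.2 = 33.8
  BH ≈ 5.81

Step 3: From MB = 19.38, BF = 8, and ∠MBF = 90°, by the law of cosines:
  MF² = MB² + BF² - 2·MB·BF·cos(90°) = 375.6 + 64 - 0 = 439.6
  MF ≈ 20.97

Step 4: From MB = 19.38, MJ = 13, BJ = 7, by the inverse law of cosines:
  cos(∠BMJ) = (MB² + MJ² - BJ²) / (2·MB·MJ)
  ∠BMJ = 10.4°

Step 5: From BH = 5.81, BJ = 7, HJ = 8, by the inverse law of cosines:
  cos(∠HBJ) = (BH² + BJ² - HJ²) / (2·BH·BJ)
  ∠HBJ = 76.64°

Step 6: From BJ = 7, BM = 19.38, JM = 13, by the inverse law of cosines:
  cos(∠JBM) = (BJ² + BM² - JM²) / (2·BJ·BM)
  ∠JBM = 19.6°

Step 7: From HB = 5.81, HJ = 8, BJ = 7, by the inverse law of cosines:
  cos(∠BHJ) = (HB² + HJ² - BJ²) / (2·HB·HJ)
  ∠BHJ = 58.36°

Step 8: From MB = 19.38, MF = 20.97, BF = 8, by the inverse law of cosines:
  cos(∠BMF) = (MB² + MF² - BF²) / (2·MB·MF)
  ∠BMF = 22.43°

Step 9: From FB = 8, FM = 20.97, BM = 19.38, by the inverse law of cosines:
  cos(∠BFM) = (FB² + FM² - BM²) / (2·FB·FM)
  ∠BFM = 67.57°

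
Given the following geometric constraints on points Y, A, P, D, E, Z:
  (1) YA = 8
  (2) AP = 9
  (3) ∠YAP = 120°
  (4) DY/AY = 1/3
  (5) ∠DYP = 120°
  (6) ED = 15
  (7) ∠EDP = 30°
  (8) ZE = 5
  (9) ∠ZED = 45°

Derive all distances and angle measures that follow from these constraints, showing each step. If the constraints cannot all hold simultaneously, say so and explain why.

The constraints are consistent.

From the given relations:
  DY = 1/3·AY = 1/3·8 ≈ 2.67

Step 1: From YA = 8, AP = 9, and ∠YAP = 120°, by the law of cosines:
  YP² = YA² + AP² - 2·YA·AP·cos(120°) = 64 + 81 + 72 = 217
  YP ≈ 14.73

Step 2: From DE = 15, EZ = 5, and ∠DEZ = 45°, by the law of cosines:
  DZ² = DE² + EZ² - 2·DE·EZ·cos(45°) = 225 + 25 - 106.1 = 143.9
  DZ ≈ 12

Step 3: From PY = 14.73, YD = 2.67, and ∠PYD = 120°, by the law of cosines:
  PD² = PY² + YD² - 2·PY·YD·cos(120°) = 217 + 7.111 + 39.28 = 263.4
  PD ≈ 16.23

Step 4: From YA = 8, YP = 14.73, AP = 9, by the inverse law of cosines:
  cos(∠AYP) = (YA² + YP² - AP²) / (2·YA·YP)
  ∠AYP = 31.95°

Step 5: From PA = 9, PY = 14.73, AY = 8, by the inverse law of cosines:
  cos(∠APY) = (PA² + PY² - AY²) / (2·PA·PY)
  ∠APY = 28.05°

Step 6: From DE = 15, DZ = 12, EZ = 5, by the inverse law of cosines:
  cos(∠EDZ) = (DE² + DZ² - EZ²) / (2·DE·DZ)
  ∠EDZ = 17.14°

Step 7: From ZD = 12, ZE = 5, DE = 15, by the inverse law of cosines:
  cos(∠DZE) = (ZD² + ZE² - DE²) / (2·ZD·ZE)
  ∠DZE = 117.86°

Step 8: From PD = 16.23, DE = 15, and ∠PDE = 30°, by the law of cosines:
  PE² = PD² + DE² - 2·PD·DE·cos(30°) = 263.4 + 225 - 421.7 = 66.74
  PE ≈ 8.17

Step 9: From PD = 16.23, PY = 14.73, DY = 2.67, by the inverse law of cosines:
  cos(∠DPY) = (PD² + PY² - DY²) / (2·PD·PY)
  ∠DPY = 8.18°

Step 10: From DP = 16.23, DY = 2.67, PY = 14.73, by the inverse law of cosines:
  cos(∠PDY) = (DP² + DY² - PY²) / (2·DP·DY)
  ∠PDY = 51.82°

Step 11: From PD = 16.23, PE = 8.17, DE = 15, by the inverse law of cosines:
  cos(∠DPE) = (PD² + PE² - DE²) / (2·PD·PE)
  ∠DPE = 66.64°

Step 12: From ED = 15, EP = 8.17, DP = 16.23, by the inverse law of cosines:
  cos(∠DEP) = (ED² + EP² - DP²) / (2·ED·EP)
  ∠DEP = 83.36°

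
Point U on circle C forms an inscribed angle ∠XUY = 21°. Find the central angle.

Central angle = 2 × 21° = 42° (inscribed angle theorem).

42°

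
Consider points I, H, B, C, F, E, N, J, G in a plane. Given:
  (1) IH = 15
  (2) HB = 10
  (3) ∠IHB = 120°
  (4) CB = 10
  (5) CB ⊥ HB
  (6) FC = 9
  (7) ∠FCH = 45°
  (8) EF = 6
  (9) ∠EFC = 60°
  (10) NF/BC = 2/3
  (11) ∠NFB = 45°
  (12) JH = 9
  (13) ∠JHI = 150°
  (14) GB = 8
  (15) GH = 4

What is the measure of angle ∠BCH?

Step 1: By the law of cosines on triangle CBH: CH² = 10² + 10² − 2·10·10·cos(90°) = 200, so CH = 10·√2.
Step 2: By the inverse law of cosines on triangle BCH: cos(∠BCH) = (10² + (10·√2)² − 10²) / (2·10·10·√2) = 200/282.84 = 0.7071, so ∠BCH = 45°.

Therefore, the measure of angle ∠BCH = 45°.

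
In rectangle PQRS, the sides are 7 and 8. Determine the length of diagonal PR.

d = sqrt(7^2 + 8^2) = sqrt(113)

sqrt(113)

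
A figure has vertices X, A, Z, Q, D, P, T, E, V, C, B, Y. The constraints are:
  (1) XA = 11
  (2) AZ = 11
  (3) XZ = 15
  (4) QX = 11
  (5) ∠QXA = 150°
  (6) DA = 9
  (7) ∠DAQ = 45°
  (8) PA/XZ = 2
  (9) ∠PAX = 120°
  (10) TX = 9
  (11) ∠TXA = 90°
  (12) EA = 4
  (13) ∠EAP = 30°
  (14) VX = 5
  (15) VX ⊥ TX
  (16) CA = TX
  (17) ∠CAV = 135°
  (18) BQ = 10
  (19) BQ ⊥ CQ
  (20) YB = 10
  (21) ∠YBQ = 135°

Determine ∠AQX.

Step 1: By the law of cosines on triangle QXA: QA² = 11² + 11² − 2·11·11·cos(150°) = 451.58, so QA ≈ 21.25.
Step 2: By the inverse law of cosines on triangle AQX: cos(∠AQX) = (21.25² + 11² − 11²) / (2·21.25·11) = 451.58/467.51 = 0.9659, so ∠AQX = 15°.

Therefore, the measure of angle ∠AQX = 15°.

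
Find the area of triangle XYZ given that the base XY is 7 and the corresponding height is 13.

Area = (1/2) * base * height
Area = (1/2) * 7 * 13
Area = 91/2

91/2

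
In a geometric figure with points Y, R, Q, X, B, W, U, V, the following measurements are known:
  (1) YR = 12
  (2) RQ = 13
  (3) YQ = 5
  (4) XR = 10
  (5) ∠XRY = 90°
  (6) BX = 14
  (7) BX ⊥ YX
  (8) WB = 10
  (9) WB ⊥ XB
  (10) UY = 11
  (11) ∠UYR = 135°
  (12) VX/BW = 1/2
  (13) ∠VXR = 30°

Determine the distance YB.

Step 1: By the law of cosines on triangle XRY: XY² = 10² + 12² − 2·10·12·cos(90°) = 244, so XY = 2·√61.
Step 2: By the law of cosines on triangle YXB: YB² = (2·√61)² + 14² − 2·2·√61·14·cos(90°) = 440, so YB = 2·√110.

Therefore, the length of YB = 2·√110.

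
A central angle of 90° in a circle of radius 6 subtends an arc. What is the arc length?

Arc length = 2πr × θ/360
= 2π × 6 × 1/4
= 3*pi

3*pi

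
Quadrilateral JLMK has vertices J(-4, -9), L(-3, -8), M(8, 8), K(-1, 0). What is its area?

Using the Shoelace formula for a quadrilateral (vertices in order):
Area = (1/2)|sum of (x_i * y_(i+1) - x_(i+1) * y_i)|
Terms: (-4*-8 - -3*-9) = 5, (-3*8 - 8*-8) = 40, (8*0 - -1*8) = 8, (-1*-9 - -4*0) = 9
Sum = 62
Area = (1/2)(62) = 31

31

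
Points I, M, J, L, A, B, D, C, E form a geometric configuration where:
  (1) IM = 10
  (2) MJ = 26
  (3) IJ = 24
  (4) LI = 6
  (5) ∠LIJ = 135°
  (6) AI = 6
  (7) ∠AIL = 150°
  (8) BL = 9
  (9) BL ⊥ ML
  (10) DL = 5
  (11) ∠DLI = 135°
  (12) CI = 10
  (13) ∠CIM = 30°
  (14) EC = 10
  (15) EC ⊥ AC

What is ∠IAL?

Step 1: By the law of cosines on triangle AIL: AL² = 6² + 6² − 2·6·6·cos(150°) = 134.35, so AL ≈ 11.59.
Step 2: By the inverse law of cosines on triangle IAL: cos(∠IAL) = (6² + 11.59² − 6²) / (2·6·11.59) = 134.35/139.09 = 0.9659, so ∠IAL = 15°.

Therefore, the measure of angle ∠IAL = 15°.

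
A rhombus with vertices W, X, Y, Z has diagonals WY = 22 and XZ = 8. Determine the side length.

In a rhombus, the diagonals bisect each other perpendicularly, creating four congruent right triangles.
Each triangle has legs 11 (half of 22) and 4 (half of 8).
The hypotenuse of each right triangle is a side of the rhombus:
side = sqrt(11^2 + 4^2) = sqrt(137)

sqrt(137)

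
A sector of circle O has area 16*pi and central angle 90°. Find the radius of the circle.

The sector covers 90°/360° = 1/4 of the full circle.
Full circle area = 16*pi / 1/4 = 64*pi.
Since full area = πr², we get r² = 64*pi/π = 64, so r = 8.

8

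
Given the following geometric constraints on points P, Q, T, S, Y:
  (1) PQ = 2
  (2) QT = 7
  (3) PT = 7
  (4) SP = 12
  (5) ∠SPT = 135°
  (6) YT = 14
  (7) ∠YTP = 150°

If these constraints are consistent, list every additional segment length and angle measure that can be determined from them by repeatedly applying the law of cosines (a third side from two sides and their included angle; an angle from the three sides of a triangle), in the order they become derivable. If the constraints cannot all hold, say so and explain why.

The constraints are consistent. Derivable facts, in order:
After 1 step:
- PY ≈ 20.37
- TS ≈ 17.66
- ∠PQT = 81.79°
- ∠PTQ = 16.43°
- ∠QPT = 81.79°
After 2 steps:
- ∠PST = 16.28°
- ∠PTS = 28.72°
- ∠PYT = 9.9°
- ∠TPY = 20.1°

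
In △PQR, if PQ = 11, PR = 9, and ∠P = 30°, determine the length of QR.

Law of cosines: QR^2 = 11^2 + 9^2 - 2(11)(9)cos(30°) = 202 - 99*sqrt(3), so QR = sqrt(202 - 99*sqrt(3)).

sqrt(202 - 99*sqrt(3))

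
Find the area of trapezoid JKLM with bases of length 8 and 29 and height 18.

Area = (8 + 29) * 18 / 2 = 666 / 2 = 333

333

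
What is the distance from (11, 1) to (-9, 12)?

d = sqrt((-20)^2 + (11)^2) = sqrt(521)

sqrt(521)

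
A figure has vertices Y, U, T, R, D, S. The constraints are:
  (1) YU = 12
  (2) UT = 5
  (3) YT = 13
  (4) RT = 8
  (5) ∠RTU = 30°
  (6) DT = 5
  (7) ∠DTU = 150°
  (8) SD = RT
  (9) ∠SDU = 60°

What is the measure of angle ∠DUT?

Step 1: By the law of cosines on triangle UTD: UD² = 5² + 5² − 2·5·5·cos(150°) = 93.3, so UD ≈ 9.66.
Step 2: By the inverse law of cosines on triangle DUT: cos(∠DUT) = (9.66² + 5² − 5²) / (2·9.66·5) = 93.3/96.59 = 0.9659, so ∠DUT = 15°.

Therefore, the measure of angle ∠DUT = 15°.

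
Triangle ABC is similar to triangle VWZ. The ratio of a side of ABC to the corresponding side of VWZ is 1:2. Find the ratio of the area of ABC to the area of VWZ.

Area scales with the square of linear dimensions. If every length is multiplied by 1/2, then the area is multiplied by (1/2)^2 = 1/4.
The area ratio is 1:4.

1:4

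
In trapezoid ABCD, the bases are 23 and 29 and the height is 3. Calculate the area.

A trapezoid's area equals the midsegment times the height.
The midsegment is (23 + 29) / 2 = 26.
Area = 26 * 3 = 78.

78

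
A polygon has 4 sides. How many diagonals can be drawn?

Total line segments between 4 vertices = C(4,2) = 6.
Subtract the 4 sides: 6 - 4 = 2 diagonals.

2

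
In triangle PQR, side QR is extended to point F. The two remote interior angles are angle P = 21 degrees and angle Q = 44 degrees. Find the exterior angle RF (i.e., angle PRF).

By the exterior angle theorem, an exterior angle of a triangle equals the sum of the two remote interior angles.
Exterior angle = angle P + angle Q
Exterior angle = 21 + 44 = 65 degrees

65 degrees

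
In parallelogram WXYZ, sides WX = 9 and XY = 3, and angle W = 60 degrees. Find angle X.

Consecutive angles are supplementary: angle X = 180 - 60 = 120 degrees.

120 degrees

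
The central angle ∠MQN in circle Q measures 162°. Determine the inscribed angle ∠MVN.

By the inscribed angle theorem, the inscribed angle is half the central angle.
Inscribed angle = 162° / 2 = 81°

81°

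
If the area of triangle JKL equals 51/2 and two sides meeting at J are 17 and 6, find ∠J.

Area = (1/2) * a * b * sin(C)
sin(C) = 2 * Area / (a * b)
sin(C) = 2 * 51/2 / (17 * 6)
sin(C) = 1/2
C = arcsin(1/2) = 30°
Since sin(180° - C) = sin(C), the obtuse angle 150° gives the same area, so C = 30° or C = 150°.

30° or 150°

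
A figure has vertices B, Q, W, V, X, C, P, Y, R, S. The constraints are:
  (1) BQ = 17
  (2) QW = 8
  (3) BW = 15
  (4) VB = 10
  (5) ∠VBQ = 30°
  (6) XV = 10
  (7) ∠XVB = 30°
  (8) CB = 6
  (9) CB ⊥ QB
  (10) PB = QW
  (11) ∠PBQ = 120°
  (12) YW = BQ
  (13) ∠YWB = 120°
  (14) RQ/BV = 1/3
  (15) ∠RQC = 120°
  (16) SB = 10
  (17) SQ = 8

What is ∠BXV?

Step 1: By the law of cosines on triangle XVB: XB² = 10² + 10² − 2·10·10·cos(30°) = 26.79, so XB ≈ 5.18.
Step 2: By the inverse law of cosines on triangle BXV: cos(∠BXV) = (5.18² + 10² − 10²) / (2·5.18·10) = 26.79/103.53 = 0.2588, so ∠BXV = 75°.

Therefore, the measure of angle ∠BXV = 75°.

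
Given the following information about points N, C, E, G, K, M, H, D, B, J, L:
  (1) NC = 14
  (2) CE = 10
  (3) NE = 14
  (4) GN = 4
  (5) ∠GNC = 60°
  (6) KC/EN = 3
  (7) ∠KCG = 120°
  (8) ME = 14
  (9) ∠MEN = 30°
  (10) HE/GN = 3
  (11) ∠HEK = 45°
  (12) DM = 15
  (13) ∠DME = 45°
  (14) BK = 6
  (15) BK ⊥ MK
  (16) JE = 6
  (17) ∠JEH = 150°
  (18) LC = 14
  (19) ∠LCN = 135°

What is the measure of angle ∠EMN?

Step 1: By the law of cosines on triangle MEN: MN² = 14² + 14² − 2·14·14·cos(30°) = 52.52, so MN ≈ 7.25.
Step 2: By the inverse law of cosines on triangle EMN: cos(∠EMN) = (14² + 7.25² − 14²) / (2·14·7.25) = 52.52/202.91 = 0.2588, so ∠EMN = 75°.

Therefore, the measure of angle ∠EMN = 75°.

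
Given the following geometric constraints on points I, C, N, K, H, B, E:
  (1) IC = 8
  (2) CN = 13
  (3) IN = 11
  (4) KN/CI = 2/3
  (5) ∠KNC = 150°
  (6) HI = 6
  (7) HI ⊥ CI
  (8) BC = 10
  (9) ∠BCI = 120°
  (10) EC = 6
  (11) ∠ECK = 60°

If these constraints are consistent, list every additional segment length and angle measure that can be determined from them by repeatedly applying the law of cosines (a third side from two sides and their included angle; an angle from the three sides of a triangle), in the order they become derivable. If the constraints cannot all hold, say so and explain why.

The constraints are consistent. Derivable facts, in order:
After 1 step:
- CH = 10
- CK ≈ 17.82
- IB = 2·√61
- ∠CIN = 84.78°
- ∠CNI = 37.79°
- ∠ICN = 57.42°
After 2 steps:
- KE ≈ 15.7
- ∠BIC = 33.67°
- ∠CBI = 26.33°
- ∠CHI = 53.13°
- ∠CKN = 21.39°
- ∠HCI = 36.87°
- ∠KCN = 8.61°
After 3 steps:
- ∠CEK = 100.68°
- ∠CKE = 19.32°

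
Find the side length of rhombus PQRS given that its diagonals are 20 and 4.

The diagonals of a rhombus bisect each other at right angles.
Half-diagonals: 20/2 = 10 and 4/2 = 2
side = sqrt(10^2 + 2^2)
side = sqrt(100 + 4)
side = sqrt(104) = 2*sqrt(26)

2*sqrt(26)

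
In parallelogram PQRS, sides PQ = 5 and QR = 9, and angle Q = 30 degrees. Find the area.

Area = a * b * sin(theta)
Area = 5 * 9 * sin(30 degrees)
Area = 45 * 1/2
Area = 45/2

45/2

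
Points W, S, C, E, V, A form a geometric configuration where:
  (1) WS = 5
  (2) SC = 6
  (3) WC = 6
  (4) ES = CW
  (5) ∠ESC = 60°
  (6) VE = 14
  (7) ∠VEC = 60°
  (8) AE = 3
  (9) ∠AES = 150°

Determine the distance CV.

From the given relations: ES = CW = 6.
Step 1: By the law of cosines on triangle ESC: EC² = 6² + 6² − 2·6·6·cos(60°) = 36, so EC = 6.
Step 2: By the law of cosines on triangle CEV: CV² = 6² + 14² − 2·6·14·cos(60°) = 148, so CV = 2·√37.

Therefore, the length of CV = 2·√37.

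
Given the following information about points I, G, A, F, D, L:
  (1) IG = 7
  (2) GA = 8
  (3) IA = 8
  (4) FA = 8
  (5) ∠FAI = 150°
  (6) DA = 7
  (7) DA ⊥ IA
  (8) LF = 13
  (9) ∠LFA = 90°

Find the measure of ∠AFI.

Step 1: By the law of cosines on triangle FAI: FI² = 8² + 8² − 2·8·8·cos(150°) = 238.85, so FI ≈ 15.45.
Step 2: By the inverse law of cosines on triangle AFI: cos(∠AFI) = (8² + 15.45² − 8²) / (2·8·15.45) = 238.85/247.28 = 0.9659, so ∠AFI = 15°.

Therefore, the measure of angle ∠AFI = 15°.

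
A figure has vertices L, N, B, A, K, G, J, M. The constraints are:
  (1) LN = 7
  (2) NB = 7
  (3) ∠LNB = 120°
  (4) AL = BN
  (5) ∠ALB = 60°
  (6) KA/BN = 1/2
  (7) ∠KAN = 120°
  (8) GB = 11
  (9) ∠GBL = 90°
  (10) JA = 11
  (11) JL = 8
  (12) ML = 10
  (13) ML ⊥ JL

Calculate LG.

Step 1: By the law of cosines on triangle LNB: LB² = 7² + 7² − 2·7·7·cos(120°) = 147, so LB = 7·√3.
Step 2: By the law of cosines on triangle LBG: LG² = (7·√3)² + 11² − 2·7·√3·11·cos(90°) = 268, so LG = 2·√67.

Therefore, the length of LG = 2·√67.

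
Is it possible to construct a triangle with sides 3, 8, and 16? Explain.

The longest side is 16. The other two sides sum to 3 + 8 = 11.
Since 11 ≤ 16, the two shorter sides cannot reach around to close the triangle.

No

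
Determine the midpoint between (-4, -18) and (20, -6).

The midpoint is the point halfway along the segment.
Move half the horizontal distance: -4 + (20 - -4)/2 = -4 + 24/2 = 8
Move half the vertical distance: -18 + (-6 - -18)/2 = -18 + 12/2 = -12
Midpoint = (8, -12)

(8, -12)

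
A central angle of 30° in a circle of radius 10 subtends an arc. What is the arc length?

Arc length = 2πr × θ/360
= 2π × 10 × 1/12
= 5*pi/3

5*pi/3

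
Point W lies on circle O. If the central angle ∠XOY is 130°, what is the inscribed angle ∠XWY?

Inscribed angle = 130° / 2 = 65° (inscribed angle theorem).

65°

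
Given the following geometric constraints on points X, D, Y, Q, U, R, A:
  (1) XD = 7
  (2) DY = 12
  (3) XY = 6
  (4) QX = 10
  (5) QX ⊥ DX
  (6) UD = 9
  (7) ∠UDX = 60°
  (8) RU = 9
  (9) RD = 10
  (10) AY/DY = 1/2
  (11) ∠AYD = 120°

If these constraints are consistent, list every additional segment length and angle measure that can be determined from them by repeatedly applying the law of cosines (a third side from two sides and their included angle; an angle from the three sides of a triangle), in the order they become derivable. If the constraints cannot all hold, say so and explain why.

The constraints are consistent. Derivable facts, in order:
After 1 step:
- DA = 6·√7
- DQ = √149
- XU = √67
- ∠DRU = 56.25°
- ∠DUR = 67.5°
- ∠DXY = 134.62°
- ∠DYX = 24.53°
- ∠RDU = 56.25°
- ∠XDY = 20.85°
After 2 steps:
- ∠ADY = 19.11°
- ∠DAY = 40.89°
- ∠DQX = 34.99°
- ∠DUX = 47.78°
- ∠DXU = 72.22°
- ∠QDX = 55.01°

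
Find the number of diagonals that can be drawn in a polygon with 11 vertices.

Each of the 11 vertices connects to 8 non-adjacent vertices via diagonals.
Total connections = 11 × 8 = 88, but each diagonal is counted twice.
Number of diagonals = 88 / 2 = 44.

44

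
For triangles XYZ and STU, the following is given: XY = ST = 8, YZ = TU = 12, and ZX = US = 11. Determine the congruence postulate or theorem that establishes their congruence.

Consider the given information: XY = ST = 8, YZ = TU = 12, and ZX = US = 11
This is not SAS or HL: SAS requires two sides and the included angle between them. HL only applies to right triangles with matching hypotenuse and leg.
The correct criterion is SSS. All three pairs of corresponding sides are equal (Side-Side-Side).

SSS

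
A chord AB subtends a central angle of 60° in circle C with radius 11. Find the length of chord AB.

Chord length = 2r sin(θ/2)
= 2 × 11 × sin(60°/2)
= 2 × 11 × sin(30°)
= 11

11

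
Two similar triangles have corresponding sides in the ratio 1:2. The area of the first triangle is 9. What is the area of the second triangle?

For similar figures, the area ratio equals the square of the side ratio.
Side ratio (the first triangle to the second triangle) = 1:2, so area ratio = 1^2:2^2 = 1:4.
If the area of the first triangle is 9, then the area of the second triangle = 9 * (4/1) = 36.

36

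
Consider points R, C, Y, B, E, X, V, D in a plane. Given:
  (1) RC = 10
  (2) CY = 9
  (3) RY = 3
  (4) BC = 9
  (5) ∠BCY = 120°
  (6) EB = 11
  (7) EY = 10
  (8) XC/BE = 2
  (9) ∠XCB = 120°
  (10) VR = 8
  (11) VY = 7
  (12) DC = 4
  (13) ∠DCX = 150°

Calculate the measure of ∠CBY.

Step 1: By the law of cosines on triangle BCY: BY² = 9² + 9² − 2·9·9·cos(120°) = 243, so BY = 9·√3.
Step 2: By the inverse law of cosines on triangle CBY: cos(∠CBY) = (9² + (9·√3)² − 9²) / (2·9·9·√3) = 243/280.59 = 0.866, so ∠CBY = 30°.

Therefore, the measure of angle ∠CBY = 30°.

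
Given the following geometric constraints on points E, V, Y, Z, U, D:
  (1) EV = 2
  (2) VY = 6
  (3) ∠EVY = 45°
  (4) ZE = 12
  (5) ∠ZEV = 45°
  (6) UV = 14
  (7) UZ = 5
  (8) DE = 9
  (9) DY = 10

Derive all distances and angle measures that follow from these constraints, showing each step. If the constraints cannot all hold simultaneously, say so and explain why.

The constraints are consistent.

Step 1: From EV = 2, VY = 6, and ∠EVY = 45°, by the law of cosines:
  EY² = EV² + VY² - 2·EV·VY·cos(45°) = 4 + 36 - 16.97 = 23.03
  EY ≈ 4.8

Step 2: From VE = 2, EZ = 12, and ∠VEZ = 45°, by the law of cosines:
  VZ² = VE² + EZ² - 2·VE·EZ·cos(45°) = 4 + 144 - 33.94 = 114.1
  VZ ≈ 10.68

Step 3: From ED = 9, EY = 4.8, DY = 10, by the inverse law of cosines:
  cos(∠DEY) = (ED² + EY² - DY²) / (2·ED·EY)
  ∠DEY = 87.33°

Step 4: From EV = 2, EY = 4.8, VY = 6, by the inverse law of cosines:
  cos(∠VEY) = (EV² + EY² - VY²) / (2·EV·EY)
  ∠VEY = 117.86°

Step 5: From VE = 2, VZ = 10.68, EZ = 12, by the inverse law of cosines:
  cos(∠EVZ) = (VE² + VZ² - EZ²) / (2·VE·VZ)
  ∠EVZ = 127.39°

Step 6: From VU = 14, VZ = 10.68, UZ = 5, by the inverse law of cosines:
  cos(∠UVZ) = (VU² + VZ² - UZ²) / (2·VU·VZ)
  ∠UVZ = 17.59°

Step 7: From YD = 10, YE = 4.8, DE = 9, by the inverse law of cosines:
  cos(∠DYE) = (YD² + YE² - DE²) / (2·YD·YE)
  ∠DYE = 64.03°

Step 8: From YE = 4.8, YV = 6, EV = 2, by the inverse law of cosines:
  cos(∠EYV) = (YE² + YV² - EV²) / (2·YE·YV)
  ∠EYV = 17.14°

Step 9: From ZE = 12, ZV = 10.68, EV = 2, by the inverse law of cosines:
  cos(∠EZV) = (ZE² + ZV² - EV²) / (2·ZE·ZV)
  ∠EZV = 7.61°

Step 10: From ZU = 5, ZV = 10.68, UV = 14, by the inverse law of cosines:
  cos(∠UZV) = (ZU² + ZV² - UV²) / (2·ZU·ZV)
  ∠UZV = 122.22°

Step 11: From UV = 14, UZ = 5, VZ = 10.68, by the inverse law of cosines:
  cos(∠VUZ) = (UV² + UZ² - VZ²) / (2·UV·UZ)
  ∠VUZ = 40.19°

Step 12: From DE = 9, DY = 10, EY = 4.8, by the inverse law of cosines:
  cos(∠EDY) = (DE² + DY² - EY²) / (2·DE·DY)
  ∠EDY = 28.64°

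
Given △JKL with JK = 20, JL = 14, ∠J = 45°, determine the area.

Area = (1/2)(20)(14) sin(45°) = (1/2)(20)(14)(sqrt(2)/2) = 70*sqrt(2)

70*sqrt(2)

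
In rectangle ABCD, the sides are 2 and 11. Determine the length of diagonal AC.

Using the Pythagorean theorem:
d² = 2² + 11² = 4 + 121 = 125
d = sqrt(125) = 5*sqrt(5)

5*sqrt(5)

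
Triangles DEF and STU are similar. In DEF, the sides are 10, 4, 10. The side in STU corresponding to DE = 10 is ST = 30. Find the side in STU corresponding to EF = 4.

k = 30/10 = 3. TU = 3 * 4 = 12.

12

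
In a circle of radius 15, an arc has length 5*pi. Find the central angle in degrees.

θ = 360 × 5*pi / (2π × 15) = 60° (rearranging arc length formula).

60°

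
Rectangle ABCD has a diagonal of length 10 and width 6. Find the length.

The diagonal of a rectangle forms a right triangle with the two sides.
Rearranging the Pythagorean theorem: missing side = sqrt(d^2 - known^2).
= sqrt(100 - 36) = sqrt(64) = 8.

8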